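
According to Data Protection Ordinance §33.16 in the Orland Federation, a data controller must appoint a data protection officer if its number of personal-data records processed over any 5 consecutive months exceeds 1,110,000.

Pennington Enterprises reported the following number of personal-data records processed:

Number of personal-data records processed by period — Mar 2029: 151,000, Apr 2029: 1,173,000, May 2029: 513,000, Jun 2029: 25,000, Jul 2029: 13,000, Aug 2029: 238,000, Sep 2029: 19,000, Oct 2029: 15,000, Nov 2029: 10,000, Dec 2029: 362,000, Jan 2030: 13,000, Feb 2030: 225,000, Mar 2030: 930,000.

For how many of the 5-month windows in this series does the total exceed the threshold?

Mar 2029–Jul 2029: 151,000 + 1,173,000 + 513,000 + 25,000 + 13,000 = 1,875,000 (over)
Apr 2029–Aug 2029: 1,173,000 + 513,000 + 25,000 + 13,000 + 238,000 = 1,962,000 (over)
May 2029–Sep 2029: 513,000 + 25,000 + 13,000 + 238,000 + 19,000 = 808,000 (under)
Jun 2029–Oct 2029: 25,000 + 13,000 + 238,000 + 19,000 + 15,000 = 310,000 (under)
Jul 2029–Nov 2029: 13,000 + 238,000 + 19,000 + 15,000 + 10,000 = 295,000 (under)
Aug 2029–Dec 2029: 238,000 + 19,000 + 15,000 + 10,000 + 362,000 = 644,000 (under)
Sep 2029–Jan 2030: 19,000 + 15,000 + 10,000 + 362,000 + 13,000 = 419,000 (under)
Oct 2029–Feb 2030: 15,000 + 10,000 + 362,000 + 13,000 + 225,000 = 625,000 (under)
Nov 2029–Mar 2030: 10,000 + 362,000 + 13,000 + 225,000 + 930,000 = 1,540,000 (over)
3 windows exceed the threshold.

3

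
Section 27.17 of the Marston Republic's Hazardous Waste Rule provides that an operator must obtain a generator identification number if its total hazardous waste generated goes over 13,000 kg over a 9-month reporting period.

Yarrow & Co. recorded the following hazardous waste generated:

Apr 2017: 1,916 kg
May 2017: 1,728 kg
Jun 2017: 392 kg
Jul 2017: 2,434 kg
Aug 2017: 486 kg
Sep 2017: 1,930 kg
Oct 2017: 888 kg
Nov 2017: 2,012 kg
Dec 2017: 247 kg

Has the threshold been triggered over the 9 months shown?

No

Total hazardous waste generated: 1,916 kg + 1,728 kg + 392 kg + 2,434 kg + 486 kg + 1,930 kg + 888 kg + 2,012 kg + 247 kg = 12,033 kg.
12,033 kg ≤ 13,000 kg, so the threshold is not exceeded.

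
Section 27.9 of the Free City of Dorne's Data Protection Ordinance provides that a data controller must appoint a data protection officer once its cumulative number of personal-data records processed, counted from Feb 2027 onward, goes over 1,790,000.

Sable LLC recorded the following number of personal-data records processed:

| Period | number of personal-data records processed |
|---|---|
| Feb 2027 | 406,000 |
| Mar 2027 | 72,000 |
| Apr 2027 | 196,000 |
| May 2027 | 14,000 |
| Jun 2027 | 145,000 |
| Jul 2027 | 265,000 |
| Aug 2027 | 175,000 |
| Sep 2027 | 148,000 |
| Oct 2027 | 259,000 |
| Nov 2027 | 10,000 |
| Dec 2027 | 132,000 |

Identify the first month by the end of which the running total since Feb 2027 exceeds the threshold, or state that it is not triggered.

Dec 2027

Through Feb 2027: 406,000
Through Mar 2027: 478,000
Through Apr 2027: 674,000
Through May 2027: 688,000
Through Jun 2027: 833,000
Through Jul 2027: 1,098,000
Through Aug 2027: 1,273,000
Through Sep 2027: 1,421,000
Through Oct 2027: 1,680,000
Through Nov 2027: 1,690,000
Through Dec 2027: 1,822,000 ← exceeds threshold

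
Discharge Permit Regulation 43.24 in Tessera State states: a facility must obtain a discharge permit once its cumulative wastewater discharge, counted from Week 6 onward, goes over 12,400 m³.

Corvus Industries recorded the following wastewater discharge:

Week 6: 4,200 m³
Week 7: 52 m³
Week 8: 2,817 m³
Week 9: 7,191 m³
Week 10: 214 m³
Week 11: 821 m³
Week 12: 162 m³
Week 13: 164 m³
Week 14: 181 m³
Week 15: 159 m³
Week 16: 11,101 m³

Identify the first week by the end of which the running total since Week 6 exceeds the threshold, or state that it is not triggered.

Week 9

Through Week 6: 4,200 m³
Through Week 7: 4,252 m³
Through Week 8: 7,069 m³
Through Week 9: 14,260 m³ ← exceeds threshold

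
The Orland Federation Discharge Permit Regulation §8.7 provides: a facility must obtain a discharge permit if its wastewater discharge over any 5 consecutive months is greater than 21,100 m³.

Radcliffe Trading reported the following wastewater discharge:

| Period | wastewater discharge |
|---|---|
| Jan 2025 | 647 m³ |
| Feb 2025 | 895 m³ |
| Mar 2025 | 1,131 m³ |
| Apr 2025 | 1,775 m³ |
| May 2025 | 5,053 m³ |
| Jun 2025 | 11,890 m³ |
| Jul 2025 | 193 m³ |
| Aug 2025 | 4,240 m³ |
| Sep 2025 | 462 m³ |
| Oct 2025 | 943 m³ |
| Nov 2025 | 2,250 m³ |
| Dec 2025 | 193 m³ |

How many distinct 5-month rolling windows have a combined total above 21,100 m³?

Jan 2025–May 2025: 647 m³ + 895 m³ + 1,131 m³ + 1,775 m³ + 5,053 m³ = 9,501 m³ (under)
Feb 2025–Jun 2025: 895 m³ + 1,131 m³ + 1,775 m³ + 5,053 m³ + 11,890 m³ = 20,744 m³ (under)
Mar 2025–Jul 2025: 1,131 m³ + 1,775 m³ + 5,053 m³ + 11,890 m³ + 193 m³ = 20,042 m³ (under)
Apr 2025–Aug 2025: 1,775 m³ + 5,053 m³ + 11,890 m³ + 193 m³ + 4,240 m³ = 23,151 m³ (over)
May 2025–Sep 2025: 5,053 m³ + 11,890 m³ + 193 m³ + 4,240 m³ + 462 m³ = 21,838 m³ (over)
Jun 2025–Oct 2025: 11,890 m³ + 193 m³ + 4,240 m³ + 462 m³ + 943 m³ = 17,728 m³ (under)
Jul 2025–Nov 2025: 193 m³ + 4,240 m³ + 462 m³ + 943 m³ + 2,250 m³ = 8,088 m³ (under)
Aug 2025–Dec 2025: 4,240 m³ + 462 m³ + 943 m³ + 2,250 m³ + 193 m³ = 8,088 m³ (under)
2 windows exceed the threshold.

2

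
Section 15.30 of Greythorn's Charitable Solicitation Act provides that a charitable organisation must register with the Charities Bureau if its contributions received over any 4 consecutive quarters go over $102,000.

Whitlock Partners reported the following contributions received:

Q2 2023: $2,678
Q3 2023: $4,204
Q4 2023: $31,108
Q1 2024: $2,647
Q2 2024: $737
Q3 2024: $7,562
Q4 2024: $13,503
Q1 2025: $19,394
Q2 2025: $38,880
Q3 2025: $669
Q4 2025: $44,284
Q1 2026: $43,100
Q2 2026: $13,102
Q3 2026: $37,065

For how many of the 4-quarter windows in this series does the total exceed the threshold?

Q2 2023–Q1 2024: $2,678 + $4,204 + $31,108 + $2,647 = $40,637 (under)
Q3 2023–Q2 2024: $4,204 + $31,108 + $2,647 + $737 = $38,696 (under)
Q4 2023–Q3 2024: $31,108 + $2,647 + $737 + $7,562 = $42,054 (under)
Q1 2024–Q4 2024: $2,647 + $737 + $7,562 + $13,503 = $24,449 (under)
Q2 2024–Q1 2025: $737 + $7,562 + $13,503 + $19,394 = $41,196 (under)
Q3 2024–Q2 2025: $7,562 + $13,503 + $19,394 + $38,880 = $79,339 (under)
Q4 2024–Q3 2025: $13,503 + $19,394 + $38,880 + $669 = $72,446 (under)
Q1 2025–Q4 2025: $19,394 + $38,880 + $669 + $44,284 = $103,227 (over)
Q2 2025–Q1 2026: $38,880 + $669 + $44,284 + $43,100 = $126,933 (over)
Q3 2025–Q2 2026: $669 + $44,284 + $43,100 + $13,102 = $101,155 (under)
Q4 2025–Q3 2026: $44,284 + $43,100 + $13,102 + $37,065 = $137,551 (over)
3 windows exceed the threshold.

3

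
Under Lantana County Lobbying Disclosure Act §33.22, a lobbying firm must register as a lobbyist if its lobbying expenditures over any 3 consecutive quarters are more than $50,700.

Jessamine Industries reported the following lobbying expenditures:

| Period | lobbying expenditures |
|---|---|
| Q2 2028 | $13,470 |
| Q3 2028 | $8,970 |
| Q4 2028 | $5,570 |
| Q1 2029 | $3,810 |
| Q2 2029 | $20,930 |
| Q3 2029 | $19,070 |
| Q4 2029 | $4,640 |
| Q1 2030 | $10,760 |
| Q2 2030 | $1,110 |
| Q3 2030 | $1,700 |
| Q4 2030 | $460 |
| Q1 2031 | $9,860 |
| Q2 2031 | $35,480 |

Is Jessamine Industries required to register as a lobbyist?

Q2 2028–Q4 2028: $13,470 + $8,970 + $5,570 = $28,010 (under)
Q3 2028–Q1 2029: $8,970 + $5,570 + $3,810 = $18,350 (under)
Q4 2028–Q2 2029: $5,570 + $3,810 + $20,930 = $30,310 (under)
Q1 2029–Q3 2029: $3,810 + $20,930 + $19,070 = $43,810 (under)
Q2 2029–Q4 2029: $20,930 + $19,070 + $4,640 = $44,640 (under)
Q3 2029–Q1 2030: $19,070 + $4,640 + $10,760 = $34,470 (under)
Q4 2029–Q2 2030: $4,640 + $10,760 + $1,110 = $16,510 (under)
Q1 2030–Q3 2030: $10,760 + $1,110 + $1,700 = $13,570 (under)
Q2 2030–Q4 2030: $1,110 + $1,700 + $460 = $3,270 (under)
Q3 2030–Q1 2031: $1,700 + $460 + $9,860 = $12,020 (under)
Q4 2030–Q2 2031: $460 + $9,860 + $35,480 = $45,800 (under)
No window exceeds $50,700.

No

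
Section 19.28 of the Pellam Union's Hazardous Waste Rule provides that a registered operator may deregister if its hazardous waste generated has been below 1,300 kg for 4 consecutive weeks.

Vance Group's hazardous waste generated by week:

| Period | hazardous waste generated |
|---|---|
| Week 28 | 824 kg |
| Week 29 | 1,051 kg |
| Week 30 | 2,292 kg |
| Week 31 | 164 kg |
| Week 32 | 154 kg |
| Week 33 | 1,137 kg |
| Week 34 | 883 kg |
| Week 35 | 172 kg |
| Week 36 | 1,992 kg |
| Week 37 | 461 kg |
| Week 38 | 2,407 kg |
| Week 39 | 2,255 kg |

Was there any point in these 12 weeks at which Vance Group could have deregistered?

Weeks below 1,300 kg: Week 28, Week 29, Week 31, Week 32, Week 33, Week 34, Week 35, Week 37.
Longest run of consecutive weeks below the threshold: 5.
5 ≥ 4, so Vance Group became eligible.

Yes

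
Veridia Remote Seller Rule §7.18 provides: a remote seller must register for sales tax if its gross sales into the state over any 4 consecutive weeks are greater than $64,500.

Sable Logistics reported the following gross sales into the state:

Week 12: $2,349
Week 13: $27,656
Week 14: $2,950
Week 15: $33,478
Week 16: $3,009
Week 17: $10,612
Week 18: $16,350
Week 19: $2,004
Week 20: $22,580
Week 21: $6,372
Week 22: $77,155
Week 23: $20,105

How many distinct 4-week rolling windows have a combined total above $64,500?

Week 12–Week 15: $2,349 + $27,656 + $2,950 + $33,478 = $66,433 (over)
Week 13–Week 16: $27,656 + $2,950 + $33,478 + $3,009 = $67,093 (over)
Week 14–Week 17: $2,950 + $33,478 + $3,009 + $10,612 = $50,049 (under)
Week 15–Week 18: $33,478 + $3,009 + $10,612 + $16,350 = $63,449 (under)
Week 16–Week 19: $3,009 + $10,612 + $16,350 + $2,004 = $31,975 (under)
Week 17–Week 20: $10,612 + $16,350 + $2,004 + $22,580 = $51,546 (under)
Week 18–Week 21: $16,350 + $2,004 + $22,580 + $6,372 = $47,306 (under)
Week 19–Week 22: $2,004 + $22,580 + $6,372 + $77,155 = $108,111 (over)
Week 20–Week 23: $22,580 + $6,372 + $77,155 + $20,105 = $126,212 (over)
4 windows exceed the threshold.

4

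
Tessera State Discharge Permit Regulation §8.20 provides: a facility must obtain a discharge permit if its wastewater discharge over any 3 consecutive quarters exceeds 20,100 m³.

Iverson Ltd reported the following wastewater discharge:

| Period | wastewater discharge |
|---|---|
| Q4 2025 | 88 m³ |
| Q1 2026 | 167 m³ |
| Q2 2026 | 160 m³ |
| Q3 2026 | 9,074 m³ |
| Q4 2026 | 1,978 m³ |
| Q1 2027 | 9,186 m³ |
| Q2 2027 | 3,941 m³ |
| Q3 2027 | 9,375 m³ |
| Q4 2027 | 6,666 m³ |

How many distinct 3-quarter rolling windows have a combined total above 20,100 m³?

Q4 2025–Q2 2026: 88 m³ + 167 m³ + 160 m³ = 415 m³ (under)
Q1 2026–Q3 2026: 167 m³ + 160 m³ + 9,074 m³ = 9,401 m³ (under)
Q2 2026–Q4 2026: 160 m³ + 9,074 m³ + 1,978 m³ = 11,212 m³ (under)
Q3 2026–Q1 2027: 9,074 m³ + 1,978 m³ + 9,186 m³ = 20,238 m³ (over)
Q4 2026–Q2 2027: 1,978 m³ + 9,186 m³ + 3,941 m³ = 15,105 m³ (under)
Q1 2027–Q3 2027: 9,186 m³ + 3,941 m³ + 9,375 m³ = 22,502 m³ (over)
Q2 2027–Q4 2027: 3,941 m³ + 9,375 m³ + 6,666 m³ = 19,982 m³ (under)
2 windows exceed the threshold.

2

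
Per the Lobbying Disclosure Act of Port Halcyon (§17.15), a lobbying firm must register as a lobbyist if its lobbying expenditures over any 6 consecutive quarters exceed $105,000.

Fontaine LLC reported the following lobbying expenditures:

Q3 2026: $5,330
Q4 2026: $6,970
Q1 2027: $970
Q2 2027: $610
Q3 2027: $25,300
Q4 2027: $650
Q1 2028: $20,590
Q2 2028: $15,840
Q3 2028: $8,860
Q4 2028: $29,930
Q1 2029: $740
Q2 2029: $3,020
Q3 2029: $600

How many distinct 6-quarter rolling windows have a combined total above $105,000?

0

Q3 2026–Q4 2027: $5,330 + $6,970 + $970 + $610 + $25,300 + $650 = $39,830 (under)
Q4 2026–Q1 2028: $6,970 + $970 + $610 + $25,300 + $650 + $20,590 = $55,090 (under)
Q1 2027–Q2 2028: $970 + $610 + $25,300 + $650 + $20,590 + $15,840 = $63,960 (under)
Q2 2027–Q3 2028: $610 + $25,300 + $650 + $20,590 + $15,840 + $8,860 = $71,850 (under)
Q3 2027–Q4 2028: $25,300 + $650 + $20,590 + $15,840 + $8,860 + $29,930 = $101,170 (under)
Q4 2027–Q1 2029: $650 + $20,590 + $15,840 + $8,860 + $29,930 + $740 = $76,610 (under)
Q1 2028–Q2 2029: $20,590 + $15,840 + $8,860 + $29,930 + $740 + $3,020 = $78,980 (under)
Q2 2028–Q3 2029: $15,840 + $8,860 + $29,930 + $740 + $3,020 + $600 = $58,990 (under)
0 windows exceed the threshold.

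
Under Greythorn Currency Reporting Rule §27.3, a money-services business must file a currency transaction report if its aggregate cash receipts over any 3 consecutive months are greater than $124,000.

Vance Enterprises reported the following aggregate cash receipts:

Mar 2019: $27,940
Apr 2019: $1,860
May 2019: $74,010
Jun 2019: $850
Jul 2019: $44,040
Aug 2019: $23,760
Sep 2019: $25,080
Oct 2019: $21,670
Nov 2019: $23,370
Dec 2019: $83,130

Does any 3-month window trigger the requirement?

Mar 2019–May 2019: $27,940 + $1,860 + $74,010 = $103,810 (under)
Apr 2019–Jun 2019: $1,860 + $74,010 + $850 = $76,720 (under)
May 2019–Jul 2019: $74,010 + $850 + $44,040 = $118,900 (under)
Jun 2019–Aug 2019: $850 + $44,040 + $23,760 = $68,650 (under)
Jul 2019–Sep 2019: $44,040 + $23,760 + $25,080 = $92,880 (under)
Aug 2019–Oct 2019: $23,760 + $25,080 + $21,670 = $70,510 (under)
Sep 2019–Nov 2019: $25,080 + $21,670 + $23,370 = $70,120 (under)
Oct 2019–Dec 2019: $21,670 + $23,370 + $83,130 = $128,170 (over)
At least one window exceeds $124,000.

Yes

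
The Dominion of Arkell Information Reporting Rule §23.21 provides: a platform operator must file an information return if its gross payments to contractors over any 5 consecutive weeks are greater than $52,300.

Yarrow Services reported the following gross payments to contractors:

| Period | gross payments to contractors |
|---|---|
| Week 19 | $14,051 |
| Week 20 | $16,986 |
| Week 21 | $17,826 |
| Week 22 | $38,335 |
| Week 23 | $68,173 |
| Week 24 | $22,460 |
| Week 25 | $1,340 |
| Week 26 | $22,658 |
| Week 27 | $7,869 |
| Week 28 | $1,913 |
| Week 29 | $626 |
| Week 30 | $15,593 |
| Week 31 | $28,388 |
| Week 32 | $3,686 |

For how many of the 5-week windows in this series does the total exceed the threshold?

Week 19–Week 23: $14,051 + $16,986 + $17,826 + $38,335 + $68,173 = $155,371 (over)
Week 20–Week 24: $16,986 + $17,826 + $38,335 + $68,173 + $22,460 = $163,780 (over)
Week 21–Week 25: $17,826 + $38,335 + $68,173 + $22,460 + $1,340 = $148,134 (over)
Week 22–Week 26: $38,335 + $68,173 + $22,460 + $1,340 + $22,658 = $152,966 (over)
Week 23–Week 27: $68,173 + $22,460 + $1,340 + $22,658 + $7,869 = $122,500 (over)
Week 24–Week 28: $22,460 + $1,340 + $22,658 + $7,869 + $1,913 = $56,240 (over)
Week 25–Week 29: $1,340 + $22,658 + $7,869 + $1,913 + $626 = $34,406 (under)
Week 26–Week 30: $22,658 + $7,869 + $1,913 + $626 + $15,593 = $48,659 (under)
Week 27–Week 31: $7,869 + $1,913 + $626 + $15,593 + $28,388 = $54,389 (over)
Week 28–Week 32: $1,913 + $626 + $15,593 + $28,388 + $3,686 = $50,206 (under)
7 windows exceed the threshold.

7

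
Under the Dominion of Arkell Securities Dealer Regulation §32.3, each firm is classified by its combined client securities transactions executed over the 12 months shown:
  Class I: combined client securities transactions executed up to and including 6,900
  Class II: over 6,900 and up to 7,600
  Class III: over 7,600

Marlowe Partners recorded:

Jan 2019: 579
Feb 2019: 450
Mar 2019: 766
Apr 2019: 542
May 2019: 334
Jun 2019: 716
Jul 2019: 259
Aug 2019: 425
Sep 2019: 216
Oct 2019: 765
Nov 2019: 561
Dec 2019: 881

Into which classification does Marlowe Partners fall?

Class I

Combined client securities transactions executed: 579 + 450 + 766 + 542 + 334 + 716 + 259 + 425 + 216 + 765 + 561 + 881 = 6,494.
6,494 ≤ 6,900, so Class I applies.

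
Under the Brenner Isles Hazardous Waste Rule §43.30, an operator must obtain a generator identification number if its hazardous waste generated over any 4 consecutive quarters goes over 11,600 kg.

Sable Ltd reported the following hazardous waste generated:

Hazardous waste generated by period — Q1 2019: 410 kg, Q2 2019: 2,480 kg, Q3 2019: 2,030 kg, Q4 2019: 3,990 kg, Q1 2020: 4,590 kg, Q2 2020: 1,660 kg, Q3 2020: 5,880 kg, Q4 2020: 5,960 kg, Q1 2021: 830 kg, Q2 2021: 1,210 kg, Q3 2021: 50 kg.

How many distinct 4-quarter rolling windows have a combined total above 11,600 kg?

Q1 2019–Q4 2019: 410 kg + 2,480 kg + 2,030 kg + 3,990 kg = 8,910 kg (under)
Q2 2019–Q1 2020: 2,480 kg + 2,030 kg + 3,990 kg + 4,590 kg = 13,090 kg (over)
Q3 2019–Q2 2020: 2,030 kg + 3,990 kg + 4,590 kg + 1,660 kg = 12,270 kg (over)
Q4 2019–Q3 2020: 3,990 kg + 4,590 kg + 1,660 kg + 5,880 kg = 16,120 kg (over)
Q1 2020–Q4 2020: 4,590 kg + 1,660 kg + 5,880 kg + 5,960 kg = 18,090 kg (over)
Q2 2020–Q1 2021: 1,660 kg + 5,880 kg + 5,960 kg + 830 kg = 14,330 kg (over)
Q3 2020–Q2 2021: 5,880 kg + 5,960 kg + 830 kg + 1,210 kg = 13,880 kg (over)
Q4 2020–Q3 2021: 5,960 kg + 830 kg + 1,210 kg + 50 kg = 8,050 kg (under)
6 windows exceed the threshold.

6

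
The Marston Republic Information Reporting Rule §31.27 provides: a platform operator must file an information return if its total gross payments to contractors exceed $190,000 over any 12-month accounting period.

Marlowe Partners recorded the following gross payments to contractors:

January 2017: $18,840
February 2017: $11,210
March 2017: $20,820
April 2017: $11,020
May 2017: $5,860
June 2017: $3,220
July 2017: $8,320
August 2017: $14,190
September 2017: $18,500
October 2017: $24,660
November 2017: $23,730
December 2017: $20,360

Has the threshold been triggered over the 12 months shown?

No

Total gross payments to contractors: $18,840 + $11,210 + $20,820 + $11,020 + $5,860 + $3,220 + $8,320 + $14,190 + $18,500 + $24,660 + $23,730 + $20,360 = $180,730.
$180,730 ≤ $190,000, so the threshold is not exceeded.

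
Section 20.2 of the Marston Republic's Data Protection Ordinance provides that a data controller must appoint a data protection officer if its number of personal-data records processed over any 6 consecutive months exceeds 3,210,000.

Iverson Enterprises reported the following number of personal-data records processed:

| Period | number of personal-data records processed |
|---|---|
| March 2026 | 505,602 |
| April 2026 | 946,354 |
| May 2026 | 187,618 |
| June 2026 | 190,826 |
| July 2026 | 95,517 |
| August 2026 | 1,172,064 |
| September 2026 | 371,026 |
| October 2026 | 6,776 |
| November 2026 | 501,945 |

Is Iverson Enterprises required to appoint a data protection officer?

March 2026–August 2026: 505,602 + 946,354 + 187,618 + 190,826 + 95,517 + 1,172,064 = 3,097,981 (under)
April 2026–September 2026: 946,354 + 187,618 + 190,826 + 95,517 + 1,172,064 + 371,026 = 2,963,405 (under)
May 2026–October 2026: 187,618 + 190,826 + 95,517 + 1,172,064 + 371,026 + 6,776 = 2,023,827 (under)
June 2026–November 2026: 190,826 + 95,517 + 1,172,064 + 371,026 + 6,776 + 501,945 = 2,338,154 (under)
No window exceeds 3,210,000.

No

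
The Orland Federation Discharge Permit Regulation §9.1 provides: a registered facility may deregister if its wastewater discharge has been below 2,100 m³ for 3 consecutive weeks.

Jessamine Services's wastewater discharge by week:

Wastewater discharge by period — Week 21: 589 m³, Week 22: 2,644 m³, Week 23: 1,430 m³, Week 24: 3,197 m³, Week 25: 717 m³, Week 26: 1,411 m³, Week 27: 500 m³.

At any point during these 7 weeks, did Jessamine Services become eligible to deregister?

Yes

Weeks below 2,100 m³: Week 21, Week 23, Week 25, Week 26, Week 27.
Longest run of consecutive weeks below the threshold: 3.
3 ≥ 3, so Jessamine Services became eligible.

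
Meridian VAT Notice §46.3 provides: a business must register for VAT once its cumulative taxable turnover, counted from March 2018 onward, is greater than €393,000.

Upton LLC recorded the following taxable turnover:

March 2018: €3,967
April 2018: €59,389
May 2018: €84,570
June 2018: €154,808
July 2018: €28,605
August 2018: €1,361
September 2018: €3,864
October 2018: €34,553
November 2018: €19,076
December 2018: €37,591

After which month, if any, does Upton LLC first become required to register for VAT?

December 2018

Through March 2018: €3,967
Through April 2018: €63,356
Through May 2018: €147,926
Through June 2018: €302,734
Through July 2018: €331,339
Through August 2018: €332,700
Through September 2018: €336,564
Through October 2018: €371,117
Through November 2018: €390,193
Through December 2018: €427,784 ← exceeds threshold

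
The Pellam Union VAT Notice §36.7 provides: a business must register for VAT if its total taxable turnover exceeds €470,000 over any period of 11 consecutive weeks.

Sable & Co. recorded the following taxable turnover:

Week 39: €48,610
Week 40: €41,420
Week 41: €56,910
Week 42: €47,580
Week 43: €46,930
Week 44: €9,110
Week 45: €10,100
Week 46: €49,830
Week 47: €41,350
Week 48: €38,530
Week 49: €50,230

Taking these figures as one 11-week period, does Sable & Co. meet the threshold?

No

Total taxable turnover: €48,610 + €41,420 + €56,910 + €47,580 + €46,930 + €9,110 + €10,100 + €49,830 + €41,350 + €38,530 + €50,230 = €440,600.
€440,600 ≤ €470,000, so the threshold is not exceeded.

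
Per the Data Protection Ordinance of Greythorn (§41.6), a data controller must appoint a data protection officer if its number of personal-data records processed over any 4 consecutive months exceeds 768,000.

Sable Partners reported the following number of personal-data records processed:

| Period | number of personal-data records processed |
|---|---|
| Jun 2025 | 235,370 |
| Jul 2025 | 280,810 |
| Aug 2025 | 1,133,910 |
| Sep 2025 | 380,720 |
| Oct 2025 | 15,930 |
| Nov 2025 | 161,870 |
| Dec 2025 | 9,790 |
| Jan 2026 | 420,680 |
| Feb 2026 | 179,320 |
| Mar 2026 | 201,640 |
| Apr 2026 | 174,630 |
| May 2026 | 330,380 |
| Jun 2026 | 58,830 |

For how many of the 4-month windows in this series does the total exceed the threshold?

Jun 2025–Sep 2025: 235,370 + 280,810 + 1,133,910 + 380,720 = 2,030,810 (over)
Jul 2025–Oct 2025: 280,810 + 1,133,910 + 380,720 + 15,930 = 1,811,370 (over)
Aug 2025–Nov 2025: 1,133,910 + 380,720 + 15,930 + 161,870 = 1,692,430 (over)
Sep 2025–Dec 2025: 380,720 + 15,930 + 161,870 + 9,790 = 568,310 (under)
Oct 2025–Jan 2026: 15,930 + 161,870 + 9,790 + 420,680 = 608,270 (under)
Nov 2025–Feb 2026: 161,870 + 9,790 + 420,680 + 179,320 = 771,660 (over)
Dec 2025–Mar 2026: 9,790 + 420,680 + 179,320 + 201,640 = 811,430 (over)
Jan 2026–Apr 2026: 420,680 + 179,320 + 201,640 + 174,630 = 976,270 (over)
Feb 2026–May 2026: 179,320 + 201,640 + 174,630 + 330,380 = 885,970 (over)
Mar 2026–Jun 2026: 201,640 + 174,630 + 330,380 + 58,830 = 765,480 (under)
7 windows exceed the threshold.

7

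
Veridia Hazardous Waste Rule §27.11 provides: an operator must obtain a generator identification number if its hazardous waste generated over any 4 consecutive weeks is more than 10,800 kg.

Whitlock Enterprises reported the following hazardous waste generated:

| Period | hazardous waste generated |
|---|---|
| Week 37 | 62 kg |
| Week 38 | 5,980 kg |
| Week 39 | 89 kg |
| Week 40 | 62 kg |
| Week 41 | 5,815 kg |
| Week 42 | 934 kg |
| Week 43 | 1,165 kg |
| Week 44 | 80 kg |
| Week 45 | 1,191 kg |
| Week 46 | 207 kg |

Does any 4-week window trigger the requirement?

Yes

Week 37–Week 40: 62 kg + 5,980 kg + 89 kg + 62 kg = 6,193 kg (under)
Week 38–Week 41: 5,980 kg + 89 kg + 62 kg + 5,815 kg = 11,946 kg (over)
Week 39–Week 42: 89 kg + 62 kg + 5,815 kg + 934 kg = 6,900 kg (under)
Week 40–Week 43: 62 kg + 5,815 kg + 934 kg + 1,165 kg = 7,976 kg (under)
Week 41–Week 44: 5,815 kg + 934 kg + 1,165 kg + 80 kg = 7,994 kg (under)
Week 42–Week 45: 934 kg + 1,165 kg + 80 kg + 1,191 kg = 3,370 kg (under)
Week 43–Week 46: 1,165 kg + 80 kg + 1,191 kg + 207 kg = 2,643 kg (under)
At least one window exceeds 10,800 kg.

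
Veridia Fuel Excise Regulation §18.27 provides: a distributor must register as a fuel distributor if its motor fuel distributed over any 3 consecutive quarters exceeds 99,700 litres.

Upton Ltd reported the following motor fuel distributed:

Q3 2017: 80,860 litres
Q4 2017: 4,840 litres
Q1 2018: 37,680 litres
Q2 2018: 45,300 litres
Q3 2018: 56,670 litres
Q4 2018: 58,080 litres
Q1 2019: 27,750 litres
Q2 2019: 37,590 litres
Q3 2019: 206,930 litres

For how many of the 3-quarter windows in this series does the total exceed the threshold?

Q3 2017–Q1 2018: 80,860 litres + 4,840 litres + 37,680 litres = 123,380 litres (over)
Q4 2017–Q2 2018: 4,840 litres + 37,680 litres + 45,300 litres = 87,820 litres (under)
Q1 2018–Q3 2018: 37,680 litres + 45,300 litres + 56,670 litres = 139,650 litres (over)
Q2 2018–Q4 2018: 45,300 litres + 56,670 litres + 58,080 litres = 160,050 litres (over)
Q3 2018–Q1 2019: 56,670 litres + 58,080 litres + 27,750 litres = 142,500 litres (over)
Q4 2018–Q2 2019: 58,080 litres + 27,750 litres + 37,590 litres = 123,420 litres (over)
Q1 2019–Q3 2019: 27,750 litres + 37,590 litres + 206,930 litres = 272,270 litres (over)
6 windows exceed the threshold.

6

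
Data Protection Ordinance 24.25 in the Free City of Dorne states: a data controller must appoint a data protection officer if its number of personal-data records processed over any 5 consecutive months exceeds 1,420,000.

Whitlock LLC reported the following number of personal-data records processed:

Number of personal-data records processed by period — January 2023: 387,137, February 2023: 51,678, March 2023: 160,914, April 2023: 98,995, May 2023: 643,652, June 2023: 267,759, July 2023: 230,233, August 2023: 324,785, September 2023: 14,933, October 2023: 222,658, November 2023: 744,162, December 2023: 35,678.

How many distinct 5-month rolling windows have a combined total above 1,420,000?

January 2023–May 2023: 387,137 + 51,678 + 160,914 + 98,995 + 643,652 = 1,342,376 (under)
February 2023–June 2023: 51,678 + 160,914 + 98,995 + 643,652 + 267,759 = 1,222,998 (under)
March 2023–July 2023: 160,914 + 98,995 + 643,652 + 267,759 + 230,233 = 1,401,553 (under)
April 2023–August 2023: 98,995 + 643,652 + 267,759 + 230,233 + 324,785 = 1,565,424 (over)
May 2023–September 2023: 643,652 + 267,759 + 230,233 + 324,785 + 14,933 = 1,481,362 (over)
June 2023–October 2023: 267,759 + 230,233 + 324,785 + 14,933 + 222,658 = 1,060,368 (under)
July 2023–November 2023: 230,233 + 324,785 + 14,933 + 222,658 + 744,162 = 1,536,771 (over)
August 2023–December 2023: 324,785 + 14,933 + 222,658 + 744,162 + 35,678 = 1,342,216 (under)
3 windows exceed the threshold.

3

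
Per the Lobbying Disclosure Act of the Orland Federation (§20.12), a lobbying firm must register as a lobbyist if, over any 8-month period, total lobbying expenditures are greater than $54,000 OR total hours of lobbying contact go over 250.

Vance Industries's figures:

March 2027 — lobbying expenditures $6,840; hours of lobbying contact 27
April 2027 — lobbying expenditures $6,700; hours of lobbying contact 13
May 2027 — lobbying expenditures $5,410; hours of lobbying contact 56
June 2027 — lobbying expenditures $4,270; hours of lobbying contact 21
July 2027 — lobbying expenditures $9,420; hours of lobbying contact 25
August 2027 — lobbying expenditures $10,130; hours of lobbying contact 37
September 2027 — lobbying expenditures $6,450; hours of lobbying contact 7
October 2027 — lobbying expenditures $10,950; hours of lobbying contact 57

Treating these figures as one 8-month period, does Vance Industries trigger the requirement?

Yes

Total lobbying expenditures: $6,840 + $6,700 + $5,410 + $4,270 + $9,420 + $10,130 + $6,450 + $10,950 = $60,170 (> $54,000).
Total hours of lobbying contact: 27 + 13 + 56 + 21 + 25 + 37 + 7 + 57 = 243 (≤ 250).
The test is 'or': at least one threshold is exceeded.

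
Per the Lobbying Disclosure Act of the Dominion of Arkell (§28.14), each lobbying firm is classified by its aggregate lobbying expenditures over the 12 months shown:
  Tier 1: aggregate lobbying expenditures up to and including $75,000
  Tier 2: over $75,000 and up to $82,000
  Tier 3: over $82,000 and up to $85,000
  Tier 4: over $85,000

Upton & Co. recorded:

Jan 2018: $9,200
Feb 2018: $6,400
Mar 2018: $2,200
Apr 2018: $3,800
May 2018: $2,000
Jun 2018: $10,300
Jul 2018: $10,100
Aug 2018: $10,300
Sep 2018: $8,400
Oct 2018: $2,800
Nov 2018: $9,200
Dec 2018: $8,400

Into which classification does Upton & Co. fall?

Tier 3

Aggregate lobbying expenditures: $9,200 + $6,400 + $2,200 + $3,800 + $2,000 + $10,300 + $10,100 + $10,300 + $8,400 + $2,800 + $9,200 + $8,400 = $83,100.
$82,000 < $83,100 ≤ $85,000, so Tier 3 applies.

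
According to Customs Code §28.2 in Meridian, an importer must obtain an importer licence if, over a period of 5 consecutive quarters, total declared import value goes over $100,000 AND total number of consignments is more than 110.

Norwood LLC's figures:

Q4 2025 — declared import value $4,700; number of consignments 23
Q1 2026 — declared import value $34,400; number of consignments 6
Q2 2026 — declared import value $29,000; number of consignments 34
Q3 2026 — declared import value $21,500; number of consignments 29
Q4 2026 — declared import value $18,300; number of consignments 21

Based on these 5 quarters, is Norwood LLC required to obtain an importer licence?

Total declared import value: $4,700 + $34,400 + $29,000 + $21,500 + $18,300 = $107,900 (> $100,000).
Total number of consignments: 23 + 6 + 34 + 29 + 21 = 113 (> 110).
The test is 'and': both thresholds are exceeded.

Yes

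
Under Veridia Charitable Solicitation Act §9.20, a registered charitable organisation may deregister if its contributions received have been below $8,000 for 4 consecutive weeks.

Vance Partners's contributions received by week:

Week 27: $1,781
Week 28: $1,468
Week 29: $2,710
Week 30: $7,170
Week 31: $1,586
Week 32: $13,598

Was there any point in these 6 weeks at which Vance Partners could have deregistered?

Weeks below $8,000: Week 27, Week 28, Week 29, Week 30, Week 31.
Longest run of consecutive weeks below the threshold: 5.
5 ≥ 4, so Vance Partners became eligible.

Yes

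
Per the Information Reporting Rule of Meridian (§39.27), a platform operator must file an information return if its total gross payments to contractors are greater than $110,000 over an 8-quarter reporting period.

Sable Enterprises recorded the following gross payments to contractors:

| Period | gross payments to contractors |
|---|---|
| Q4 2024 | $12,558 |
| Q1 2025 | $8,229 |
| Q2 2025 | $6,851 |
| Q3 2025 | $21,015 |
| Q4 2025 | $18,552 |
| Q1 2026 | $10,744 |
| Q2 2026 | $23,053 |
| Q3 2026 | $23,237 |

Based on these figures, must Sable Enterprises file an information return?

Total gross payments to contractors: $12,558 + $8,229 + $6,851 + $21,015 + $18,552 + $10,744 + $23,053 + $23,237 = $124,239.
$124,239 > $110,000, so the threshold is exceeded.

Yes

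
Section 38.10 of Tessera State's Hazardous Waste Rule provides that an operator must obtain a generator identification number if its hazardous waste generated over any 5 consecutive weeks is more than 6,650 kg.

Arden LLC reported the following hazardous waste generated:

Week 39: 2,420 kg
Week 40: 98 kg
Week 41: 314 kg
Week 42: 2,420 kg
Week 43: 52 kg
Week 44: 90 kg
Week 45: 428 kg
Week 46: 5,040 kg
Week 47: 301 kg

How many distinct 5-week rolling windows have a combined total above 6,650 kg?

1

Week 39–Week 43: 2,420 kg + 98 kg + 314 kg + 2,420 kg + 52 kg = 5,304 kg (under)
Week 40–Week 44: 98 kg + 314 kg + 2,420 kg + 52 kg + 90 kg = 2,974 kg (under)
Week 41–Week 45: 314 kg + 2,420 kg + 52 kg + 90 kg + 428 kg = 3,304 kg (under)
Week 42–Week 46: 2,420 kg + 52 kg + 90 kg + 428 kg + 5,040 kg = 8,030 kg (over)
Week 43–Week 47: 52 kg + 90 kg + 428 kg + 5,040 kg + 301 kg = 5,911 kg (under)
1 window exceeds the threshold.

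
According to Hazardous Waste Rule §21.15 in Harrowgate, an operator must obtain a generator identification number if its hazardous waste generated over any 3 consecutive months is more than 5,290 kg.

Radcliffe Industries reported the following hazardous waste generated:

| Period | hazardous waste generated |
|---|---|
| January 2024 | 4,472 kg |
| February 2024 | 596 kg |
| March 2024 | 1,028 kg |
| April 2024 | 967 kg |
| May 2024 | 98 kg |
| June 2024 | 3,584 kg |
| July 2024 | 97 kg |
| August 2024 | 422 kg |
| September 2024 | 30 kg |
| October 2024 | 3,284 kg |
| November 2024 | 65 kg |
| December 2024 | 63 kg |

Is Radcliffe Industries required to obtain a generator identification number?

Yes

January 2024–March 2024: 4,472 kg + 596 kg + 1,028 kg = 6,096 kg (over)
February 2024–April 2024: 596 kg + 1,028 kg + 967 kg = 2,591 kg (under)
March 2024–May 2024: 1,028 kg + 967 kg + 98 kg = 2,093 kg (under)
April 2024–June 2024: 967 kg + 98 kg + 3,584 kg = 4,649 kg (under)
May 2024–July 2024: 98 kg + 3,584 kg + 97 kg = 3,779 kg (under)
June 2024–August 2024: 3,584 kg + 97 kg + 422 kg = 4,103 kg (under)
July 2024–September 2024: 97 kg + 422 kg + 30 kg = 549 kg (under)
August 2024–October 2024: 422 kg + 30 kg + 3,284 kg = 3,736 kg (under)
September 2024–November 2024: 30 kg + 3,284 kg + 65 kg = 3,379 kg (under)
October 2024–December 2024: 3,284 kg + 65 kg + 63 kg = 3,412 kg (under)
At least one window exceeds 5,290 kg.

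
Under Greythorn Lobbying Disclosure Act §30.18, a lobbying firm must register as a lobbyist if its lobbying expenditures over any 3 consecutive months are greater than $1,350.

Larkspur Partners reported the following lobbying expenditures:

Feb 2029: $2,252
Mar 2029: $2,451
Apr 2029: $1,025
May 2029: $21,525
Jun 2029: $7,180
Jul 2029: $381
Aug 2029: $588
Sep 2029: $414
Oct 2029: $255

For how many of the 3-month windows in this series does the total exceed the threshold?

6

Feb 2029–Apr 2029: $2,252 + $2,451 + $1,025 = $5,728 (over)
Mar 2029–May 2029: $2,451 + $1,025 + $21,525 = $25,001 (over)
Apr 2029–Jun 2029: $1,025 + $21,525 + $7,180 = $29,730 (over)
May 2029–Jul 2029: $21,525 + $7,180 + $381 = $29,086 (over)
Jun 2029–Aug 2029: $7,180 + $381 + $588 = $8,149 (over)
Jul 2029–Sep 2029: $381 + $588 + $414 = $1,383 (over)
Aug 2029–Oct 2029: $588 + $414 + $255 = $1,257 (under)
6 windows exceed the threshold.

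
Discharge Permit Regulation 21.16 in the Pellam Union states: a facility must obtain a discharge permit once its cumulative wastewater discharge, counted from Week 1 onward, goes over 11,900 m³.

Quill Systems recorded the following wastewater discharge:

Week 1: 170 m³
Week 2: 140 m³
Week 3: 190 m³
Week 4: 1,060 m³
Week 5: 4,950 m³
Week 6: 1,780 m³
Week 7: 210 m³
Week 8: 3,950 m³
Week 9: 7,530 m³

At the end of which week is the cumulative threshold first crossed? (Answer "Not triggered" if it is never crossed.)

Through Week 1: 170 m³
Through Week 2: 310 m³
Through Week 3: 500 m³
Through Week 4: 1,560 m³
Through Week 5: 6,510 m³
Through Week 6: 8,290 m³
Through Week 7: 8,500 m³
Through Week 8: 12,450 m³ ← exceeds threshold

Week 8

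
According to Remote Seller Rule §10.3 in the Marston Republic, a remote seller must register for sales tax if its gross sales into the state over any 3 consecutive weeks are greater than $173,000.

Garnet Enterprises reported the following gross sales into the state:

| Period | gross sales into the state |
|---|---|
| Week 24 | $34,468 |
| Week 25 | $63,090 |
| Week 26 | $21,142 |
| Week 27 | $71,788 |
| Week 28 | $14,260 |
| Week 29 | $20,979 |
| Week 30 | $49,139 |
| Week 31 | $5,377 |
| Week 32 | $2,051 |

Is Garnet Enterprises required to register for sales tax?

No

Week 24–Week 26: $34,468 + $63,090 + $21,142 = $118,700 (under)
Week 25–Week 27: $63,090 + $21,142 + $71,788 = $156,020 (under)
Week 26–Week 28: $21,142 + $71,788 + $14,260 = $107,190 (under)
Week 27–Week 29: $71,788 + $14,260 + $20,979 = $107,027 (under)
Week 28–Week 30: $14,260 + $20,979 + $49,139 = $84,378 (under)
Week 29–Week 31: $20,979 + $49,139 + $5,377 = $75,495 (under)
Week 30–Week 32: $49,139 + $5,377 + $2,051 = $56,567 (under)
No window exceeds $173,000.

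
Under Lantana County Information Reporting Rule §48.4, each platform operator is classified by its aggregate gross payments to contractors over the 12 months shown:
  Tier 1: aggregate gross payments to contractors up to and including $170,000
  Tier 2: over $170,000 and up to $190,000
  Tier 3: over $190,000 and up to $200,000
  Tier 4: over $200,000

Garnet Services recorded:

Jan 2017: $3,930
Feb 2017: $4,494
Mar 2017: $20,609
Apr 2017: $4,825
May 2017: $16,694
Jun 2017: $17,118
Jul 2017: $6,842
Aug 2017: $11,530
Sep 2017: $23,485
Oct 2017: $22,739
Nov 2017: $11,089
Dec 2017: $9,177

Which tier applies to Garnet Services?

Aggregate gross payments to contractors: $3,930 + $4,494 + $20,609 + $4,825 + $16,694 + $17,118 + $6,842 + $11,530 + $23,485 + $22,739 + $11,089 + $9,177 = $152,532.
$152,532 ≤ $170,000, so Tier 1 applies.

Tier 1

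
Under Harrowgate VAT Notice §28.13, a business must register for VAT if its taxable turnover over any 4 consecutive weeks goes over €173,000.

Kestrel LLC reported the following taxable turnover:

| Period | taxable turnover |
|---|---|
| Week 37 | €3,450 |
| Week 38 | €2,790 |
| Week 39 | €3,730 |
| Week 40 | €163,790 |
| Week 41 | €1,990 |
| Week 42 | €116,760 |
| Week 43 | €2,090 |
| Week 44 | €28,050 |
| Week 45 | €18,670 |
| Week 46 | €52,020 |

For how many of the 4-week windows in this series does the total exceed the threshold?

3

Week 37–Week 40: €3,450 + €2,790 + €3,730 + €163,790 = €173,760 (over)
Week 38–Week 41: €2,790 + €3,730 + €163,790 + €1,990 = €172,300 (under)
Week 39–Week 42: €3,730 + €163,790 + €1,990 + €116,760 = €286,270 (over)
Week 40–Week 43: €163,790 + €1,990 + €116,760 + €2,090 = €284,630 (over)
Week 41–Week 44: €1,990 + €116,760 + €2,090 + €28,050 = €148,890 (under)
Week 42–Week 45: €116,760 + €2,090 + €28,050 + €18,670 = €165,570 (under)
Week 43–Week 46: €2,090 + €28,050 + €18,670 + €52,020 = €100,830 (under)
3 windows exceed the threshold.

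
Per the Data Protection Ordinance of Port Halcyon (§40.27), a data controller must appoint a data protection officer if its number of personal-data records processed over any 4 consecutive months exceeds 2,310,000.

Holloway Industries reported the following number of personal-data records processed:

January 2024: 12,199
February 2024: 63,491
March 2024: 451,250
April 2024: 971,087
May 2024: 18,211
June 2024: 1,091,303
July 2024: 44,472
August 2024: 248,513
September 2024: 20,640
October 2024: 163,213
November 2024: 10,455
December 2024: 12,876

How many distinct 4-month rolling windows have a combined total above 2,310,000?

1

January 2024–April 2024: 12,199 + 63,491 + 451,250 + 971,087 = 1,498,027 (under)
February 2024–May 2024: 63,491 + 451,250 + 971,087 + 18,211 = 1,504,039 (under)
March 2024–June 2024: 451,250 + 971,087 + 18,211 + 1,091,303 = 2,531,851 (over)
April 2024–July 2024: 971,087 + 18,211 + 1,091,303 + 44,472 = 2,125,073 (under)
May 2024–August 2024: 18,211 + 1,091,303 + 44,472 + 248,513 = 1,402,499 (under)
June 2024–September 2024: 1,091,303 + 44,472 + 248,513 + 20,640 = 1,404,928 (under)
July 2024–October 2024: 44,472 + 248,513 + 20,640 + 163,213 = 476,838 (under)
August 2024–November 2024: 248,513 + 20,640 + 163,213 + 10,455 = 442,821 (under)
September 2024–December 2024: 20,640 + 163,213 + 10,455 + 12,876 = 207,184 (under)
1 window exceeds the threshold.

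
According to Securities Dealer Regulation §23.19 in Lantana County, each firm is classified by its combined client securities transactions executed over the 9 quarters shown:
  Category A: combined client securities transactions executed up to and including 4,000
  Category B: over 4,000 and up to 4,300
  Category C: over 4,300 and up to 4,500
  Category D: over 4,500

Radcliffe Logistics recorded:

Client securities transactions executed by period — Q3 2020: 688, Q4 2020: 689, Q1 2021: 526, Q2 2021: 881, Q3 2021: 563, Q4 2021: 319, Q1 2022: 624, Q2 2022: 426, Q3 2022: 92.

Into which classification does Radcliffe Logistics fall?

Combined client securities transactions executed: 688 + 689 + 526 + 881 + 563 + 319 + 624 + 426 + 92 = 4,808.
4,808 > 4,500, so Category D applies.

Category D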